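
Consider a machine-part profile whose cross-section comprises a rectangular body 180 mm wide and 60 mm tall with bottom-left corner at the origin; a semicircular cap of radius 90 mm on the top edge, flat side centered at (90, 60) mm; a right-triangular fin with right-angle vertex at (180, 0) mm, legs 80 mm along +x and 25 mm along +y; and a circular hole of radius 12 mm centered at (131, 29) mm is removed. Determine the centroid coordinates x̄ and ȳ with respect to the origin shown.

Part | A | x̄ᵢ | ȳᵢ | A·x̄ᵢ | A·ȳᵢ
rectangular body | 10800.00 | 90.00 | 30.00 | 972000.00 | 324000.00
semicircular top | 12723.45 | 90.00 | 98.20 | 1145110.52 | 1249407.01
triangular fin | 1000.00 | 206.67 | 8.33 | 206666.67 | 8333.33
hole | -452.39 | 131.00 | 29.00 | -59263.00 | -13119.29
Σ | 24071.06 |  |  | 2264514.19 | 1568621.06
x̄ = 2264514.19 / 24071.06 = 94.08 mm
ȳ = 1568621.06 / 24071.06 = 65.17 mm

x̄ = 94.08 mm, ȳ = 65.17 mm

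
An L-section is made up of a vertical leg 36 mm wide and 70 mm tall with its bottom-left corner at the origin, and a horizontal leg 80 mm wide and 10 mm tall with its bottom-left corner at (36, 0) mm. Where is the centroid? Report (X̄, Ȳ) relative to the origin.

Part | A | x̄ᵢ | ȳᵢ | A·x̄ᵢ | A·ȳᵢ
vertical leg | 2520.00 | 18.00 | 35.00 | 45360.00 | 88200.00
horizontal leg | 800.00 | 76.00 | 5.00 | 60800.00 | 4000.00
Σ | 3320.00 |  |  | 106160.00 | 92200.00
X̄ = 106160.00 / 3320.00 = 31.98 mm
Ȳ = 92200.00 / 3320.00 = 27.77 mm

X̄ = 31.98 mm, Ȳ = 27.77 mm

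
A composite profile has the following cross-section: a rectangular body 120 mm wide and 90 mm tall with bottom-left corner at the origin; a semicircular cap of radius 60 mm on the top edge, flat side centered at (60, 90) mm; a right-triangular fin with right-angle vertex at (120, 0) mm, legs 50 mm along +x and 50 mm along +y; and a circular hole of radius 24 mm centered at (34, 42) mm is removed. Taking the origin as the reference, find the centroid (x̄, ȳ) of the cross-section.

rectangular body: A = 120 × 90 = 10800.00, centroid at (60.00, 45.00).
semicircular top: A = ½π·60² = 5654.87, centroid at (60.00, 115.46).
triangular fin: A = ½·50·50 = 1250.00, centroid at (136.67, 16.67).
hole: A = −π·24² = -1809.56, centroid at (34.00, 42.00).
ΣA = 15895.31 mm²
ΣAx̄ = (10800.00)(60.00) + (5654.87)(60.00) + (1250.00)(136.67) + (-1809.56)(34.00) = 1096600.39 mm³
ΣAȳ = (10800.00)(45.00) + (5654.87)(115.46) + (1250.00)(16.67) + (-1809.56)(42.00) = 1083769.93 mm³
x̄ = 1096600.39 / 15895.31 = 68.99 mm
ȳ = 1083769.93 / 15895.31 = 68.18 mm

x̄ = 68.99 mm, ȳ = 68.18 mm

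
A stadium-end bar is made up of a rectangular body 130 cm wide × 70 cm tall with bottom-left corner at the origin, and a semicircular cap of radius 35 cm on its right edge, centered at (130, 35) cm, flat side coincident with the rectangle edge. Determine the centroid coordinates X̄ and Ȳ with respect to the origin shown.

X̄ = 78.94 cm, Ȳ = 35.00 cm

rectangular body: A = 130 × 70 = 9100.00, centroid at (65.00, 35.00).
semicircular end: A = ½π·35² = 1924.23, centroid at (144.85, 35.00).
ΣA = 11024.23 cm²
ΣAX̄ = (9100.00)(65.00) + (1924.23)(144.85) = 870232.65 cm³
ΣAȲ = (9100.00)(35.00) + (1924.23)(35.00) = 385847.89 cm³
X̄ = 870232.65 / 11024.23 = 78.94 cm
Ȳ = 385847.89 / 11024.23 = 35.00 cm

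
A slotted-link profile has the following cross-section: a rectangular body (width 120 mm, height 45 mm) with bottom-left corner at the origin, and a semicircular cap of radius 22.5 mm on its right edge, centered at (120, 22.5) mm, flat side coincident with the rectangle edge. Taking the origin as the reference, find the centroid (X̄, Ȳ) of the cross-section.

X̄ = 68.93 mm, Ȳ = 22.50 mm

rectangular body: A = 120 × 45 = 5400.00, centroid at (60.00, 22.50).
semicircular end: A = ½π·22.5² = 795.22, centroid at (129.55, 22.50).
ΣA = 6195.22 mm²
ΣAX̄ = (5400.00)(60.00) + (795.22)(129.55) = 427019.63 mm³
ΣAȲ = (5400.00)(22.50) + (795.22)(22.50) = 139392.35 mm³
X̄ = 427019.63 / 6195.22 = 68.93 mm
Ȳ = 139392.35 / 6195.22 = 22.50 mm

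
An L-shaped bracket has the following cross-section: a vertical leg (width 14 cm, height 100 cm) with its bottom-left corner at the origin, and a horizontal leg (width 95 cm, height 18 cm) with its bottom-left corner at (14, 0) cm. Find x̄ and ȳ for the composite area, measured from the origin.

x̄ = 36.97 cm, ȳ = 27.46 cm

vertical leg: A = 14 × 100 = 1400.00, centroid at (7.00, 50.00).
horizontal leg: A = 95 × 18 = 1710.00, centroid at (61.50, 9.00).
ΣA = 3110.00 cm²
ΣAx̄ = (1400.00)(7.00) + (1710.00)(61.50) = 114965.00 cm³
ΣAȳ = (1400.00)(50.00) + (1710.00)(9.00) = 85390.00 cm³
x̄ = 114965.00 / 3110.00 = 36.97 cm
ȳ = 85390.00 / 3110.00 = 27.46 cm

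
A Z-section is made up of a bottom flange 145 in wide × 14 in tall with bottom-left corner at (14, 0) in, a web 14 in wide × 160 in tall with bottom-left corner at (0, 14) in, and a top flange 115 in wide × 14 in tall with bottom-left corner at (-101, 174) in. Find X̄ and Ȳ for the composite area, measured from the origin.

X̄ = 20.62 in, Ȳ = 87.79 in

Part | A | x̄ᵢ | ȳᵢ | A·x̄ᵢ | A·ȳᵢ
bottom flange | 2030.00 | 86.50 | 7.00 | 175595.00 | 14210.00
web | 2240.00 | 7.00 | 94.00 | 15680.00 | 210560.00
top flange | 1610.00 | -43.50 | 181.00 | -70035.00 | 291410.00
Σ | 5880.00 |  |  | 121240.00 | 516180.00
X̄ = 121240.00 / 5880.00 = 20.62 in
Ȳ = 516180.00 / 5880.00 = 87.79 in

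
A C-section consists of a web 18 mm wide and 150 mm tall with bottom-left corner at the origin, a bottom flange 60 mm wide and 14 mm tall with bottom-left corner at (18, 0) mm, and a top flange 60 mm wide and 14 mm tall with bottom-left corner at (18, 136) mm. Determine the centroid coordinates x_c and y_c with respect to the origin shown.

x_c = 23.96 mm, y_c = 75.00 mm

Part | A | x̄ᵢ | ȳᵢ | A·x̄ᵢ | A·ȳᵢ
web | 2700.00 | 9.00 | 75.00 | 24300.00 | 202500.00
bottom flange | 840.00 | 48.00 | 7.00 | 40320.00 | 5880.00
top flange | 840.00 | 48.00 | 143.00 | 40320.00 | 120120.00
Σ | 4380.00 |  |  | 104940.00 | 328500.00
x_c = 104940.00 / 4380.00 = 23.96 mm
y_c = 328500.00 / 4380.00 = 75.00 mm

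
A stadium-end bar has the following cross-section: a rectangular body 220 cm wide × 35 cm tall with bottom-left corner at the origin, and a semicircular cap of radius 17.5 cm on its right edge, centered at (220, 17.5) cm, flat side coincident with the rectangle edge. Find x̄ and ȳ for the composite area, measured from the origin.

rectangular body: A = 220 × 35 = 7700.00, centroid at (110.00, 17.50).
semicircular end: A = ½π·17.5² = 481.06, centroid at (227.43, 17.50).
ΣA = 8181.06 cm², ΣAx̄ = 956405.32 cm³, ΣAȳ = 143168.49 cm³.
x̄ = 956405.32/8181.06 = 116.90 cm; ȳ = 143168.49/8181.06 = 17.50 cm.

x̄ = 116.90 cm, ȳ = 17.50 cm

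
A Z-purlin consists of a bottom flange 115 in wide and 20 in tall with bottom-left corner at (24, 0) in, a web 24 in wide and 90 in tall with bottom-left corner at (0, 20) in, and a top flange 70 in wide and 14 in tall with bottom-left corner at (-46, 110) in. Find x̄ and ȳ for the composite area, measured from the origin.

bottom flange: A = 115 × 20 = 2300.00, centroid at (81.50, 10.00).
web: A = 24 × 90 = 2160.00, centroid at (12.00, 65.00).
top flange: A = 70 × 14 = 980.00, centroid at (-11.00, 117.00).
ΣA = 5440.00 in², ΣAx̄ = 202590.00 in³, ΣAȳ = 278060.00 in³.
x̄ = 202590.00/5440.00 = 37.24 in; ȳ = 278060.00/5440.00 = 51.11 in.

x̄ = 37.24 in, ȳ = 51.11 in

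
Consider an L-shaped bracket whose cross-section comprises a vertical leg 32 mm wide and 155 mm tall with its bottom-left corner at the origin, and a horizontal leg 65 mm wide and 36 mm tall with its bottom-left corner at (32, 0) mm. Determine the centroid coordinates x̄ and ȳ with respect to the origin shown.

x̄ = 31.55 mm, ȳ = 58.43 mm

Part | A | x̄ᵢ | ȳᵢ | A·x̄ᵢ | A·ȳᵢ
vertical leg | 4960.00 | 16.00 | 77.50 | 79360.00 | 384400.00
horizontal leg | 2340.00 | 64.50 | 18.00 | 150930.00 | 42120.00
Σ | 7300.00 |  |  | 230290.00 | 426520.00
x̄ = 230290.00 / 7300.00 = 31.55 mm
ȳ = 426520.00 / 7300.00 = 58.43 mm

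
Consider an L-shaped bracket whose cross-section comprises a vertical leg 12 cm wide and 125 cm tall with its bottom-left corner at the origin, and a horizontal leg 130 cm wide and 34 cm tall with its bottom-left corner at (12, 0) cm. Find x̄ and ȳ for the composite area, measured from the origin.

Part | A | x̄ᵢ | ȳᵢ | A·x̄ᵢ | A·ȳᵢ
vertical leg | 1500.00 | 6.00 | 62.50 | 9000.00 | 93750.00
horizontal leg | 4420.00 | 77.00 | 17.00 | 340340.00 | 75140.00
Σ | 5920.00 |  |  | 349340.00 | 168890.00
x̄ = 349340.00 / 5920.00 = 59.01 cm
ȳ = 168890.00 / 5920.00 = 28.53 cm

x̄ = 59.01 cm, ȳ = 28.53 cm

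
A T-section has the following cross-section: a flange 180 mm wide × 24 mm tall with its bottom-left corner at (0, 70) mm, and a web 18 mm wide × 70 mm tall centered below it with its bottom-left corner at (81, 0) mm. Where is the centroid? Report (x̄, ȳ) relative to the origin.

web: A = 18 × 70 = 1260.00, centroid at (90.00, 35.00).
flange: A = 180 × 24 = 4320.00, centroid at (90.00, 82.00).
ΣA = 5580.00 mm²
ΣAx̄ = (1260.00)(90.00) + (4320.00)(90.00) = 502200.00 mm³
ΣAȳ = (1260.00)(35.00) + (4320.00)(82.00) = 398340.00 mm³
x̄ = 502200.00 / 5580.00 = 90.00 mm
ȳ = 398340.00 / 5580.00 = 71.39 mm

x̄ = 90.00 mm, ȳ = 71.39 mm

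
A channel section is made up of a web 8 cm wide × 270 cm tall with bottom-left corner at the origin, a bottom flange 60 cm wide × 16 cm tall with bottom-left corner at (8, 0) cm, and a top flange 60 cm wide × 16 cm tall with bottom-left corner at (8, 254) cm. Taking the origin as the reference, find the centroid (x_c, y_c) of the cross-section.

x_c = 20.00 cm, y_c = 135.00 cm

web: A = 8 × 270 = 2160.00, centroid at (4.00, 135.00).
bottom flange: A = 60 × 16 = 960.00, centroid at (38.00, 8.00).
top flange: A = 60 × 16 = 960.00, centroid at (38.00, 262.00).
ΣA = 4080.00 cm²
ΣAx_c = (2160.00)(4.00) + (960.00)(38.00) + (960.00)(38.00) = 81600.00 cm³
ΣAy_c = (2160.00)(135.00) + (960.00)(8.00) + (960.00)(262.00) = 550800.00 cm³
x_c = 81600.00 / 4080.00 = 20.00 cm
y_c = 550800.00 / 4080.00 = 135.00 cm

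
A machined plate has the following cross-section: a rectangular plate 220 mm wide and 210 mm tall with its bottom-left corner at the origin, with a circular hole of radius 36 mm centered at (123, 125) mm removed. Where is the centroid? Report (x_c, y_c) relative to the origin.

x_c = 108.74 mm, y_c = 103.07 mm

Part | A | x̄ᵢ | ȳᵢ | A·x̄ᵢ | A·ȳᵢ
plate | 46200.00 | 110.00 | 105.00 | 5082000.00 | 4851000.00
hole | -4071.50 | 123.00 | 125.00 | -500795.00 | -508938.01
Σ | 42128.50 |  |  | 4581205.00 | 4342061.99
x_c = 4581205.00 / 42128.50 = 108.74 mm
y_c = 4342061.99 / 42128.50 = 103.07 mm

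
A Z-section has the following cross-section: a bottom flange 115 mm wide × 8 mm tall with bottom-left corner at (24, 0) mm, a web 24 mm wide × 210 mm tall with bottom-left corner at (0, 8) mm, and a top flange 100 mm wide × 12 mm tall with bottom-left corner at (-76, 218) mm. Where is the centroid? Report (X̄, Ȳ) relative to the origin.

bottom flange: A = 115 × 8 = 920.00, centroid at (81.50, 4.00).
web: A = 24 × 210 = 5040.00, centroid at (12.00, 113.00).
top flange: A = 100 × 12 = 1200.00, centroid at (-26.00, 224.00).
ΣA = 7160.00 mm², ΣAX̄ = 104260.00 mm³, ΣAȲ = 842000.00 mm³.
X̄ = 104260.00/7160.00 = 14.56 mm; Ȳ = 842000.00/7160.00 = 117.60 mm.

X̄ = 14.56 mm, Ȳ = 117.60 mm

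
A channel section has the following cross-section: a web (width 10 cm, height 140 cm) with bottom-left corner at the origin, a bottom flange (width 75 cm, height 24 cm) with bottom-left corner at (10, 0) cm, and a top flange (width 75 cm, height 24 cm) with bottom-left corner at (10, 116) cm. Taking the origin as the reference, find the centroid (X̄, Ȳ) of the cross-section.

web: A = 10 × 140 = 1400.00, centroid at (5.00, 70.00).
bottom flange: A = 75 × 24 = 1800.00, centroid at (47.50, 12.00).
top flange: A = 75 × 24 = 1800.00, centroid at (47.50, 128.00).
ΣA = 5000.00 cm²
ΣAX̄ = (1400.00)(5.00) + (1800.00)(47.50) + (1800.00)(47.50) = 178000.00 cm³
ΣAȲ = (1400.00)(70.00) + (1800.00)(12.00) + (1800.00)(128.00) = 350000.00 cm³
X̄ = 178000.00 / 5000.00 = 35.60 cm
Ȳ = 350000.00 / 5000.00 = 70.00 cm

X̄ = 35.60 cm, Ȳ = 70.00 cm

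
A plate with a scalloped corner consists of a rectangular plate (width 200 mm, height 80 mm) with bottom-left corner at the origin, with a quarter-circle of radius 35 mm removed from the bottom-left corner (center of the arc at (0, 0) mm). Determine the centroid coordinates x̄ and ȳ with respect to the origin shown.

x̄ = 105.45 mm, ȳ = 41.61 mm

plate: A = 200 × 80 = 16000.00, centroid at (100.00, 40.00).
removed quarter-circle: A = −¼π·35² = -962.11, centroid at (14.85, 14.85).
ΣA = 15037.89 mm², ΣAx̄ = 1585708.33 mm³, ΣAȳ = 625708.33 mm³.
x̄ = 1585708.33/15037.89 = 105.45 mm; ȳ = 625708.33/15037.89 = 41.61 mm.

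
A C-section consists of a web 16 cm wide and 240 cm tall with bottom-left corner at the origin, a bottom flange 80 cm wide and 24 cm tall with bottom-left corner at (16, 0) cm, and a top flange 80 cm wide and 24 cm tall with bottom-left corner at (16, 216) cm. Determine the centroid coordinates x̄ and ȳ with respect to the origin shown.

web: A = 16 × 240 = 3840.00, centroid at (8.00, 120.00).
bottom flange: A = 80 × 24 = 1920.00, centroid at (56.00, 12.00).
top flange: A = 80 × 24 = 1920.00, centroid at (56.00, 228.00).
ΣA = 7680.00 cm²
ΣAx̄ = (3840.00)(8.00) + (1920.00)(56.00) + (1920.00)(56.00) = 245760.00 cm³
ΣAȳ = (3840.00)(120.00) + (1920.00)(12.00) + (1920.00)(228.00) = 921600.00 cm³
x̄ = 245760.00 / 7680.00 = 32.00 cm
ȳ = 921600.00 / 7680.00 = 120.00 cm

x̄ = 32.00 cm, ȳ = 120.00 cm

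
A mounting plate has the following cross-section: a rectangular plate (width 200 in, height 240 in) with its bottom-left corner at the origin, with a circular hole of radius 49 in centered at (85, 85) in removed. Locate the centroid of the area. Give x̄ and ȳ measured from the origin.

x̄ = 102.80 in, ȳ = 126.53 in

plate: A = 200 × 240 = 48000.00, centroid at (100.00, 120.00).
hole: A = −π·49² = -7542.96, centroid at (85.00, 85.00).
ΣA = 40457.04 in², ΣAx̄ = 4158848.06 in³, ΣAȳ = 5118848.06 in³.
x̄ = 4158848.06/40457.04 = 102.80 in; ȳ = 5118848.06/40457.04 = 126.53 in.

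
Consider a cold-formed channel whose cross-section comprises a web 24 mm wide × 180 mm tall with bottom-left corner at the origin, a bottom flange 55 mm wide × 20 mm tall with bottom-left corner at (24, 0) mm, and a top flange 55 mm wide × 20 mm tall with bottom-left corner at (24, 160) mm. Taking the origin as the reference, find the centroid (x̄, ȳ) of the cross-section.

Part | A | x̄ᵢ | ȳᵢ | A·x̄ᵢ | A·ȳᵢ
web | 4320.00 | 12.00 | 90.00 | 51840.00 | 388800.00
bottom flange | 1100.00 | 51.50 | 10.00 | 56650.00 | 11000.00
top flange | 1100.00 | 51.50 | 170.00 | 56650.00 | 187000.00
Σ | 6520.00 |  |  | 165140.00 | 586800.00
x̄ = 165140.00 / 6520.00 = 25.33 mm
ȳ = 586800.00 / 6520.00 = 90.00 mm

x̄ = 25.33 mm, ȳ = 90.00 mm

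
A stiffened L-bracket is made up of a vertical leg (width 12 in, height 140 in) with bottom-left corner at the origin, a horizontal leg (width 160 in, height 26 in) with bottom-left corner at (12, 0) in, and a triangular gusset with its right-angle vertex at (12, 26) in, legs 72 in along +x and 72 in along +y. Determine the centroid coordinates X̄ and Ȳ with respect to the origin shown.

X̄ = 57.65 in, Ȳ = 35.73 in

vertical leg: A = 12 × 140 = 1680.00, centroid at (6.00, 70.00).
horizontal leg: A = 160 × 26 = 4160.00, centroid at (92.00, 13.00).
gusset: A = ½·72·72 = 2592.00, centroid at (36.00, 50.00).
ΣA = 8432.00 in², ΣAX̄ = 486112.00 in³, ΣAȲ = 301280.00 in³.
X̄ = 486112.00/8432.00 = 57.65 in; Ȳ = 301280.00/8432.00 = 35.73 in.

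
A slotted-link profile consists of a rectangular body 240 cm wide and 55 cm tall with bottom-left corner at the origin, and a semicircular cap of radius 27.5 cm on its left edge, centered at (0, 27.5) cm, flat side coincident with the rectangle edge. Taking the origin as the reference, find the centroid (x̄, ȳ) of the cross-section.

rectangular body: A = 240 × 55 = 13200.00, centroid at (120.00, 27.50).
semicircular end: A = ½π·27.5² = 1187.91, centroid at (-11.67, 27.50).
ΣA = 14387.91 cm²
ΣAx̄ = (13200.00)(120.00) + (1187.91)(-11.67) = 1570135.42 cm³
ΣAȳ = (13200.00)(27.50) + (1187.91)(27.50) = 395667.65 cm³
x̄ = 1570135.42 / 14387.91 = 109.13 cm
ȳ = 395667.65 / 14387.91 = 27.50 cm

x̄ = 109.13 cm, ȳ = 27.50 cm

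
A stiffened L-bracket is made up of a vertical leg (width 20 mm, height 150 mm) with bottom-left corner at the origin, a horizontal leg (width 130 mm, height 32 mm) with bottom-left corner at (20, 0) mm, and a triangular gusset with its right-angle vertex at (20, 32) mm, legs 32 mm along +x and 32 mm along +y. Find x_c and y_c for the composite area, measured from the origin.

x_c = 52.05 mm, y_c = 40.85 mm

vertical leg: A = 20 × 150 = 3000.00, centroid at (10.00, 75.00).
horizontal leg: A = 130 × 32 = 4160.00, centroid at (85.00, 16.00).
gusset: A = ½·32·32 = 512.00, centroid at (30.67, 42.67).
ΣA = 7672.00 mm², ΣAx_c = 399301.33 mm³, ΣAy_c = 313405.33 mm³.
x_c = 399301.33/7672.00 = 52.05 mm; y_c = 313405.33/7672.00 = 40.85 mm.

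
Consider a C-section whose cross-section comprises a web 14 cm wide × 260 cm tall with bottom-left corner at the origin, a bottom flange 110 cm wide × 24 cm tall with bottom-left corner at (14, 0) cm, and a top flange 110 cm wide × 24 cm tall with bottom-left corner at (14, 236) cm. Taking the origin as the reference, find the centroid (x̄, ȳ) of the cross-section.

x̄ = 43.70 cm, ȳ = 130.00 cm

Part | A | x̄ᵢ | ȳᵢ | A·x̄ᵢ | A·ȳᵢ
web | 3640.00 | 7.00 | 130.00 | 25480.00 | 473200.00
bottom flange | 2640.00 | 69.00 | 12.00 | 182160.00 | 31680.00
top flange | 2640.00 | 69.00 | 248.00 | 182160.00 | 654720.00
Σ | 8920.00 |  |  | 389800.00 | 1159600.00
x̄ = 389800.00 / 8920.00 = 43.70 cm
ȳ = 1159600.00 / 8920.00 = 130.00 cm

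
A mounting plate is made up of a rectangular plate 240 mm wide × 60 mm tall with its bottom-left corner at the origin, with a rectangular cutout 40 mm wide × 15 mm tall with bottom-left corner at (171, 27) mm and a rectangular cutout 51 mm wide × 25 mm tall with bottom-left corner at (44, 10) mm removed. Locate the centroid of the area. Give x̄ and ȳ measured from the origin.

x̄ = 121.74 mm, ȳ = 30.55 mm

plate: A = 240 × 60 = 14400.00, centroid at (120.00, 30.00).
hole 1: A = −(40 × 15) = -600.00, centroid at (191.00, 34.50).
hole 2: A = −(51 × 25) = -1275.00, centroid at (69.50, 22.50).
ΣA = 12525.00 mm², ΣAx̄ = 1524787.50 mm³, ΣAȳ = 382612.50 mm³.
x̄ = 1524787.50/12525.00 = 121.74 mm; ȳ = 382612.50/12525.00 = 30.55 mm.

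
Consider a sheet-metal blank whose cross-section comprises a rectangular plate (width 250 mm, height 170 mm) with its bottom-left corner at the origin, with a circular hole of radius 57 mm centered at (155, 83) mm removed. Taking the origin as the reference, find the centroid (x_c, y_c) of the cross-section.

plate: A = 250 × 170 = 42500.00, centroid at (125.00, 85.00).
hole: A = −π·57² = -10207.03, centroid at (155.00, 83.00).
ΣA = 32292.97 mm²
ΣAx_c = (42500.00)(125.00) + (-10207.03)(155.00) = 3730409.65 mm³
ΣAy_c = (42500.00)(85.00) + (-10207.03)(83.00) = 2765316.13 mm³
x_c = 3730409.65 / 32292.97 = 115.52 mm
y_c = 2765316.13 / 32292.97 = 85.63 mm

x_c = 115.52 mm, y_c = 85.63 mm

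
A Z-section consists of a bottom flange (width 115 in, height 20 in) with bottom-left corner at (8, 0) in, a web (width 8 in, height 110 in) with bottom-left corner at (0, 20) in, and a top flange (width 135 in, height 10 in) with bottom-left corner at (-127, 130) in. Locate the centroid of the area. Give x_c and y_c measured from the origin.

x_c = 16.30 in, y_c = 59.88 in

bottom flange: A = 115 × 20 = 2300.00, centroid at (65.50, 10.00).
web: A = 8 × 110 = 880.00, centroid at (4.00, 75.00).
top flange: A = 135 × 10 = 1350.00, centroid at (-59.50, 135.00).
ΣA = 4530.00 in²
ΣAx_c = (2300.00)(65.50) + (880.00)(4.00) + (1350.00)(-59.50) = 73845.00 in³
ΣAy_c = (2300.00)(10.00) + (880.00)(75.00) + (1350.00)(135.00) = 271250.00 in³
x_c = 73845.00 / 4530.00 = 16.30 in
y_c = 271250.00 / 4530.00 = 59.88 in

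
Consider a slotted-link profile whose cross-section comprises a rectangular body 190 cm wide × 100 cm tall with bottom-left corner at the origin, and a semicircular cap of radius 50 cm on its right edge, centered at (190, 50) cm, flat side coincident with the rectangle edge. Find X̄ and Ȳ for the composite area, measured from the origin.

X̄ = 114.91 cm, Ȳ = 50.00 cm

Part | A | x̄ᵢ | ȳᵢ | A·x̄ᵢ | A·ȳᵢ
rectangular body | 19000.00 | 95.00 | 50.00 | 1805000.00 | 950000.00
semicircular end | 3926.99 | 211.22 | 50.00 | 829461.59 | 196349.54
Σ | 22926.99 |  |  | 2634461.59 | 1146349.54
X̄ = 2634461.59 / 22926.99 = 114.91 cm
Ȳ = 1146349.54 / 22926.99 = 50.00 cm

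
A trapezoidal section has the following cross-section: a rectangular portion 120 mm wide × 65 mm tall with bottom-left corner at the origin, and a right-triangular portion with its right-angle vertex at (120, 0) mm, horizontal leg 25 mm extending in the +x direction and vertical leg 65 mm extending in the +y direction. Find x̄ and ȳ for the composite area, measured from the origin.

x̄ = 66.45 mm, ȳ = 31.48 mm

rectangular portion: A = 120 × 65 = 7800.00, centroid at (60.00, 32.50).
triangular portion: A = ½·25·65 = 812.50, centroid at (128.33, 21.67).
ΣA = 8612.50 mm², ΣAx̄ = 572270.83 mm³, ΣAȳ = 271104.17 mm³.
x̄ = 572270.83/8612.50 = 66.45 mm; ȳ = 271104.17/8612.50 = 31.48 mm.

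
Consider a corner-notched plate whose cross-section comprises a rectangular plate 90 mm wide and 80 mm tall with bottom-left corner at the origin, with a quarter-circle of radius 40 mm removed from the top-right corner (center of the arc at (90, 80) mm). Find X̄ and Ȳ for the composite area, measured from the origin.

Part | A | x̄ᵢ | ȳᵢ | A·x̄ᵢ | A·ȳᵢ
plate | 7200.00 | 45.00 | 40.00 | 324000.00 | 288000.00
removed quarter-circle | -1256.64 | 73.02 | 63.02 | -91764.00 | -79197.63
Σ | 5943.36 |  |  | 232236.00 | 208802.37
X̄ = 232236.00 / 5943.36 = 39.07 mm
Ȳ = 208802.37 / 5943.36 = 35.13 mm

X̄ = 39.07 mm, Ȳ = 35.13 mm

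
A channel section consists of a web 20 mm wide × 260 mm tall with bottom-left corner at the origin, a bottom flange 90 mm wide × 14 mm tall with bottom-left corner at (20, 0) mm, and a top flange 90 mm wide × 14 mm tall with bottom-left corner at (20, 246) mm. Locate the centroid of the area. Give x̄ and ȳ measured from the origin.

Part | A | x̄ᵢ | ȳᵢ | A·x̄ᵢ | A·ȳᵢ
web | 5200.00 | 10.00 | 130.00 | 52000.00 | 676000.00
bottom flange | 1260.00 | 65.00 | 7.00 | 81900.00 | 8820.00
top flange | 1260.00 | 65.00 | 253.00 | 81900.00 | 318780.00
Σ | 7720.00 |  |  | 215800.00 | 1003600.00
x̄ = 215800.00 / 7720.00 = 27.95 mm
ȳ = 1003600.00 / 7720.00 = 130.00 mm

x̄ = 27.95 mm, ȳ = 130.00 mm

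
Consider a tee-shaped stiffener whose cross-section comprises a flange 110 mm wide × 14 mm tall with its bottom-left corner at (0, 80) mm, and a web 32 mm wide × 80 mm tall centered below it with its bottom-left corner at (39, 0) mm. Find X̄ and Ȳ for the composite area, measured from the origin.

X̄ = 55.00 mm, Ȳ = 57.65 mm

web: A = 32 × 80 = 2560.00, centroid at (55.00, 40.00).
flange: A = 110 × 14 = 1540.00, centroid at (55.00, 87.00).
ΣA = 4100.00 mm², ΣAX̄ = 225500.00 mm³, ΣAȲ = 236380.00 mm³.
X̄ = 225500.00/4100.00 = 55.00 mm; Ȳ = 236380.00/4100.00 = 57.65 mm.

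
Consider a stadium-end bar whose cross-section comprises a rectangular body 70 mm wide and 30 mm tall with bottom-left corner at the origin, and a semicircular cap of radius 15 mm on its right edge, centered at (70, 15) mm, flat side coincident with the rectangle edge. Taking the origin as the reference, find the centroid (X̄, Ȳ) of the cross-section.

X̄ = 40.96 mm, Ȳ = 15.00 mm

Part | A | x̄ᵢ | ȳᵢ | A·x̄ᵢ | A·ȳᵢ
rectangular body | 2100.00 | 35.00 | 15.00 | 73500.00 | 31500.00
semicircular end | 353.43 | 76.37 | 15.00 | 26990.04 | 5301.44
Σ | 2453.43 |  |  | 100490.04 | 36801.44
X̄ = 100490.04 / 2453.43 = 40.96 mm
Ȳ = 36801.44 / 2453.43 = 15.00 mm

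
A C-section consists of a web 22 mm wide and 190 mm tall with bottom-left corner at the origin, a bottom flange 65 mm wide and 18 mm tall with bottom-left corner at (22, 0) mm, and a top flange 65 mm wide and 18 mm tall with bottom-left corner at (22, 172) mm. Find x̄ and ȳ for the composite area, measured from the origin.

web: A = 22 × 190 = 4180.00, centroid at (11.00, 95.00).
bottom flange: A = 65 × 18 = 1170.00, centroid at (54.50, 9.00).
top flange: A = 65 × 18 = 1170.00, centroid at (54.50, 181.00).
ΣA = 6520.00 mm², ΣAx̄ = 173510.00 mm³, ΣAȳ = 619400.00 mm³.
x̄ = 173510.00/6520.00 = 26.61 mm; ȳ = 619400.00/6520.00 = 95.00 mm.

x̄ = 26.61 mm, ȳ = 95.00 mm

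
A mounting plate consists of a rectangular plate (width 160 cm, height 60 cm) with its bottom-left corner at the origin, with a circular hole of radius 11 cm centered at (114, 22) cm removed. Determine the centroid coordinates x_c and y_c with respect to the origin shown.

x_c = 78.60 cm, y_c = 30.33 cm

plate: A = 160 × 60 = 9600.00, centroid at (80.00, 30.00).
hole: A = −π·11² = -380.13, centroid at (114.00, 22.00).
ΣA = 9219.87 cm²
ΣAx_c = (9600.00)(80.00) + (-380.13)(114.00) = 724664.87 cm³
ΣAy_c = (9600.00)(30.00) + (-380.13)(22.00) = 279637.08 cm³
x_c = 724664.87 / 9219.87 = 78.60 cm
y_c = 279637.08 / 9219.87 = 30.33 cm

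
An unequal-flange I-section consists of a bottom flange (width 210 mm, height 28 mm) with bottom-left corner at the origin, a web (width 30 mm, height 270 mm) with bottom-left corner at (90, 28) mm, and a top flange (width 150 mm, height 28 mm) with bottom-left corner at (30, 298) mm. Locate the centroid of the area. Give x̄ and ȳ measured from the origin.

Part | A | x̄ᵢ | ȳᵢ | A·x̄ᵢ | A·ȳᵢ
bottom flange | 5880.00 | 105.00 | 14.00 | 617400.00 | 82320.00
web | 8100.00 | 105.00 | 163.00 | 850500.00 | 1320300.00
top flange | 4200.00 | 105.00 | 312.00 | 441000.00 | 1310400.00
Σ | 18180.00 |  |  | 1908900.00 | 2713020.00
x̄ = 1908900.00 / 18180.00 = 105.00 mm
ȳ = 2713020.00 / 18180.00 = 149.23 mm

x̄ = 105.00 mm, ȳ = 149.23 mm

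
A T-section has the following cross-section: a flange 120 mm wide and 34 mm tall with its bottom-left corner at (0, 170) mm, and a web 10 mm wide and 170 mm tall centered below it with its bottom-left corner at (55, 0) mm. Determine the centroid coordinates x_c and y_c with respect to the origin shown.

x_c = 60.00 mm, y_c = 157.00 mm

Part | A | x̄ᵢ | ȳᵢ | A·x̄ᵢ | A·ȳᵢ
web | 1700.00 | 60.00 | 85.00 | 102000.00 | 144500.00
flange | 4080.00 | 60.00 | 187.00 | 244800.00 | 762960.00
Σ | 5780.00 |  |  | 346800.00 | 907460.00
x_c = 346800.00 / 5780.00 = 60.00 mm
y_c = 907460.00 / 5780.00 = 157.00 mm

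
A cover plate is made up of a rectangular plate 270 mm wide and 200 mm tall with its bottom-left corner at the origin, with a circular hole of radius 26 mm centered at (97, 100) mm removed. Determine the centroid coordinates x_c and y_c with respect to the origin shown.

Part | A | x̄ᵢ | ȳᵢ | A·x̄ᵢ | A·ȳᵢ
plate | 54000.00 | 135.00 | 100.00 | 7290000.00 | 5400000.00
hole | -2123.72 | 97.00 | 100.00 | -206000.51 | -212371.66
Σ | 51876.28 |  |  | 7083999.49 | 5187628.34
x_c = 7083999.49 / 51876.28 = 136.56 mm
y_c = 5187628.34 / 51876.28 = 100.00 mm

x_c = 136.56 mm, y_c = 100.00 mm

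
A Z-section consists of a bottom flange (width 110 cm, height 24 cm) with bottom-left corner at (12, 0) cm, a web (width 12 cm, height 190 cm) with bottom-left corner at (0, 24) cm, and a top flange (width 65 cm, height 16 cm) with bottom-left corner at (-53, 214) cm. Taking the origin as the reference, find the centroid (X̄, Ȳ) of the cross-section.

X̄ = 28.40 cm, Ȳ = 89.58 cm

Part | A | x̄ᵢ | ȳᵢ | A·x̄ᵢ | A·ȳᵢ
bottom flange | 2640.00 | 67.00 | 12.00 | 176880.00 | 31680.00
web | 2280.00 | 6.00 | 119.00 | 13680.00 | 271320.00
top flange | 1040.00 | -20.50 | 222.00 | -21320.00 | 230880.00
Σ | 5960.00 |  |  | 169240.00 | 533880.00
X̄ = 169240.00 / 5960.00 = 28.40 cm
Ȳ = 533880.00 / 5960.00 = 89.58 cm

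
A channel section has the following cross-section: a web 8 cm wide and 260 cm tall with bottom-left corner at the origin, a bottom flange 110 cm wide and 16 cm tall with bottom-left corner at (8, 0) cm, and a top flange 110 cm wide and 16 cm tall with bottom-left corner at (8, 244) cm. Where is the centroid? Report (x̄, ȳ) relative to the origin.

web: A = 8 × 260 = 2080.00, centroid at (4.00, 130.00).
bottom flange: A = 110 × 16 = 1760.00, centroid at (63.00, 8.00).
top flange: A = 110 × 16 = 1760.00, centroid at (63.00, 252.00).
ΣA = 5600.00 cm², ΣAx̄ = 230080.00 cm³, ΣAȳ = 728000.00 cm³.
x̄ = 230080.00/5600.00 = 41.09 cm; ȳ = 728000.00/5600.00 = 130.00 cm.

x̄ = 41.09 cm, ȳ = 130.00 cm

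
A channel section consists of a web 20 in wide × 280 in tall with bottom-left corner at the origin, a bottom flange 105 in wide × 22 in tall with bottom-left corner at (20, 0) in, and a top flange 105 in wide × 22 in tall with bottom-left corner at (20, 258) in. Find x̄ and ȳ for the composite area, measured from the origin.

web: A = 20 × 280 = 5600.00, centroid at (10.00, 140.00).
bottom flange: A = 105 × 22 = 2310.00, centroid at (72.50, 11.00).
top flange: A = 105 × 22 = 2310.00, centroid at (72.50, 269.00).
ΣA = 10220.00 in²
ΣAx̄ = (5600.00)(10.00) + (2310.00)(72.50) + (2310.00)(72.50) = 390950.00 in³
ΣAȳ = (5600.00)(140.00) + (2310.00)(11.00) + (2310.00)(269.00) = 1430800.00 in³
x̄ = 390950.00 / 10220.00 = 38.25 in
ȳ = 1430800.00 / 10220.00 = 140.00 in

x̄ = 38.25 in, ȳ = 140.00 in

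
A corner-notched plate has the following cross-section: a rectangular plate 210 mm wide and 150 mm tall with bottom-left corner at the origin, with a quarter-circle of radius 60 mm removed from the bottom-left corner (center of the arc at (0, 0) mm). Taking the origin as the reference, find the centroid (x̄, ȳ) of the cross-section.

x̄ = 112.84 mm, ȳ = 79.88 mm

plate: A = 210 × 150 = 31500.00, centroid at (105.00, 75.00).
removed quarter-circle: A = −¼π·60² = -2827.43, centroid at (25.46, 25.46).
ΣA = 28672.57 mm²
ΣAx̄ = (31500.00)(105.00) + (-2827.43)(25.46) = 3235500.00 mm³
ΣAȳ = (31500.00)(75.00) + (-2827.43)(25.46) = 2290500.00 mm³
x̄ = 3235500.00 / 28672.57 = 112.84 mm
ȳ = 2290500.00 / 28672.57 = 79.88 mm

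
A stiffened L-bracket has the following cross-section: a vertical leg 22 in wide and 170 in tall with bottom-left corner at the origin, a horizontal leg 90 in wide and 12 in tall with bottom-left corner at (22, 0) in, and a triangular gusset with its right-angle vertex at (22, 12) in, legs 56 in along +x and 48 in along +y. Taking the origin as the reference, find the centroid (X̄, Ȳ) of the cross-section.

X̄ = 27.28 in, Ȳ = 58.73 in

vertical leg: A = 22 × 170 = 3740.00, centroid at (11.00, 85.00).
horizontal leg: A = 90 × 12 = 1080.00, centroid at (67.00, 6.00).
gusset: A = ½·56·48 = 1344.00, centroid at (40.67, 28.00).
ΣA = 6164.00 in², ΣAX̄ = 168156.00 in³, ΣAȲ = 362012.00 in³.
X̄ = 168156.00/6164.00 = 27.28 in; Ȳ = 362012.00/6164.00 = 58.73 in.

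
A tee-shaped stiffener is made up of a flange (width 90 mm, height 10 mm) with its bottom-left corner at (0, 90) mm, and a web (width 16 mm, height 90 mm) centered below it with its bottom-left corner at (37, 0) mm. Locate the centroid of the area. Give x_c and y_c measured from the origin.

x_c = 45.00 mm, y_c = 64.23 mm

Part | A | x̄ᵢ | ȳᵢ | A·x̄ᵢ | A·ȳᵢ
web | 1440.00 | 45.00 | 45.00 | 64800.00 | 64800.00
flange | 900.00 | 45.00 | 95.00 | 40500.00 | 85500.00
Σ | 2340.00 |  |  | 105300.00 | 150300.00
x_c = 105300.00 / 2340.00 = 45.00 mm
y_c = 150300.00 / 2340.00 = 64.23 mm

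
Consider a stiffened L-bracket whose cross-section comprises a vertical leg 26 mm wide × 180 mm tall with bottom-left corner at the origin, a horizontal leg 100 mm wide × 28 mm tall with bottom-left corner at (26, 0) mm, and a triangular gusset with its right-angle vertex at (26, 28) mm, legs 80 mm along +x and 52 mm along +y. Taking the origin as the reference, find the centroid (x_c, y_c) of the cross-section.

vertical leg: A = 26 × 180 = 4680.00, centroid at (13.00, 90.00).
horizontal leg: A = 100 × 28 = 2800.00, centroid at (76.00, 14.00).
gusset: A = ½·80·52 = 2080.00, centroid at (52.67, 45.33).
ΣA = 9560.00 mm²
ΣAx_c = (4680.00)(13.00) + (2800.00)(76.00) + (2080.00)(52.67) = 383186.67 mm³
ΣAy_c = (4680.00)(90.00) + (2800.00)(14.00) + (2080.00)(45.33) = 554693.33 mm³
x_c = 383186.67 / 9560.00 = 40.08 mm
y_c = 554693.33 / 9560.00 = 58.02 mm

x_c = 40.08 mm, y_c = 58.02 mm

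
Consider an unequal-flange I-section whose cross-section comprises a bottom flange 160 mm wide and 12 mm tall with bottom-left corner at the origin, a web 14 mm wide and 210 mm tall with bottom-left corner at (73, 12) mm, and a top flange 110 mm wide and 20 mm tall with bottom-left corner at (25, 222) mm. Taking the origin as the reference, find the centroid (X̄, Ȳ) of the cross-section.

Part | A | x̄ᵢ | ȳᵢ | A·x̄ᵢ | A·ȳᵢ
bottom flange | 1920.00 | 80.00 | 6.00 | 153600.00 | 11520.00
web | 2940.00 | 80.00 | 117.00 | 235200.00 | 343980.00
top flange | 2200.00 | 80.00 | 232.00 | 176000.00 | 510400.00
Σ | 7060.00 |  |  | 564800.00 | 865900.00
X̄ = 564800.00 / 7060.00 = 80.00 mm
Ȳ = 865900.00 / 7060.00 = 122.65 mm

X̄ = 80.00 mm, Ȳ = 122.65 mm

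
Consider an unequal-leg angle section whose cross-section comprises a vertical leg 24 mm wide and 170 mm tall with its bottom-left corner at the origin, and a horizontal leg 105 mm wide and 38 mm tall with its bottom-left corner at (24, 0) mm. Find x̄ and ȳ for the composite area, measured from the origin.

x̄ = 43.89 mm, ȳ = 52.37 mm

vertical leg: A = 24 × 170 = 4080.00, centroid at (12.00, 85.00).
horizontal leg: A = 105 × 38 = 3990.00, centroid at (76.50, 19.00).
ΣA = 8070.00 mm²
ΣAx̄ = (4080.00)(12.00) + (3990.00)(76.50) = 354195.00 mm³
ΣAȳ = (4080.00)(85.00) + (3990.00)(19.00) = 422610.00 mm³
x̄ = 354195.00 / 8070.00 = 43.89 mm
ȳ = 422610.00 / 8070.00 = 52.37 mm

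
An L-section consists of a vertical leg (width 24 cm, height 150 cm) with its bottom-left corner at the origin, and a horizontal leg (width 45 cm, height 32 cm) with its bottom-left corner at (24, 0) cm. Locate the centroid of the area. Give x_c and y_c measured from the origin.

Part | A | x̄ᵢ | ȳᵢ | A·x̄ᵢ | A·ȳᵢ
vertical leg | 3600.00 | 12.00 | 75.00 | 43200.00 | 270000.00
horizontal leg | 1440.00 | 46.50 | 16.00 | 66960.00 | 23040.00
Σ | 5040.00 |  |  | 110160.00 | 293040.00
x_c = 110160.00 / 5040.00 = 21.86 cm
y_c = 293040.00 / 5040.00 = 58.14 cm

x_c = 21.86 cm, y_c = 58.14 cm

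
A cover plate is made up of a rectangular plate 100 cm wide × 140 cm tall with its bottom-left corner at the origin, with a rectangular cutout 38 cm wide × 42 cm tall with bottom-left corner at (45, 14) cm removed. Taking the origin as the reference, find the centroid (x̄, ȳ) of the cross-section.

plate: A = 100 × 140 = 14000.00, centroid at (50.00, 70.00).
hole: A = −(38 × 42) = -1596.00, centroid at (64.00, 35.00).
ΣA = 12404.00 cm²
ΣAx̄ = (14000.00)(50.00) + (-1596.00)(64.00) = 597856.00 cm³
ΣAȳ = (14000.00)(70.00) + (-1596.00)(35.00) = 924140.00 cm³
x̄ = 597856.00 / 12404.00 = 48.20 cm
ȳ = 924140.00 / 12404.00 = 74.50 cm

x̄ = 48.20 cm, ȳ = 74.50 cm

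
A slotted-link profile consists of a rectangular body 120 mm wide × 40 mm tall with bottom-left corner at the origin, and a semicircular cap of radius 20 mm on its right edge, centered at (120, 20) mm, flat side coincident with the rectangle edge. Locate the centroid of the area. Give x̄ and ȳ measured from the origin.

x̄ = 67.93 mm, ȳ = 20.00 mm

rectangular body: A = 120 × 40 = 4800.00, centroid at (60.00, 20.00).
semicircular end: A = ½π·20² = 628.32, centroid at (128.49, 20.00).
ΣA = 5428.32 mm², ΣAx̄ = 368731.56 mm³, ΣAȳ = 108566.37 mm³.
x̄ = 368731.56/5428.32 = 67.93 mm; ȳ = 108566.37/5428.32 = 20.00 mm.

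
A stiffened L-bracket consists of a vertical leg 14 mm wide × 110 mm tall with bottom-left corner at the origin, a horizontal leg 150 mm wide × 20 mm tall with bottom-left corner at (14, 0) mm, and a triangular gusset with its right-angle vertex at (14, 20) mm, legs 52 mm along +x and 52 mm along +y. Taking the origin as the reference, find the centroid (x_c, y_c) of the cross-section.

Part | A | x̄ᵢ | ȳᵢ | A·x̄ᵢ | A·ȳᵢ
vertical leg | 1540.00 | 7.00 | 55.00 | 10780.00 | 84700.00
horizontal leg | 3000.00 | 89.00 | 10.00 | 267000.00 | 30000.00
gusset | 1352.00 | 31.33 | 37.33 | 42362.67 | 50474.67
Σ | 5892.00 |  |  | 320142.67 | 165174.67
x_c = 320142.67 / 5892.00 = 54.34 mm
y_c = 165174.67 / 5892.00 = 28.03 mm

x_c = 54.34 mm, y_c = 28.03 mm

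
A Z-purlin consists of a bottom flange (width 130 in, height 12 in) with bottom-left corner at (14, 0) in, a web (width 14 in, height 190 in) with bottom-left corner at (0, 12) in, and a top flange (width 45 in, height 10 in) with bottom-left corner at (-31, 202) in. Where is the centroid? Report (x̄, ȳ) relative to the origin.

bottom flange: A = 130 × 12 = 1560.00, centroid at (79.00, 6.00).
web: A = 14 × 190 = 2660.00, centroid at (7.00, 107.00).
top flange: A = 45 × 10 = 450.00, centroid at (-8.50, 207.00).
ΣA = 4670.00 in²
ΣAx̄ = (1560.00)(79.00) + (2660.00)(7.00) + (450.00)(-8.50) = 138035.00 in³
ΣAȳ = (1560.00)(6.00) + (2660.00)(107.00) + (450.00)(207.00) = 387130.00 in³
x̄ = 138035.00 / 4670.00 = 29.56 in
ȳ = 387130.00 / 4670.00 = 82.90 in

x̄ = 29.56 in, ȳ = 82.90 in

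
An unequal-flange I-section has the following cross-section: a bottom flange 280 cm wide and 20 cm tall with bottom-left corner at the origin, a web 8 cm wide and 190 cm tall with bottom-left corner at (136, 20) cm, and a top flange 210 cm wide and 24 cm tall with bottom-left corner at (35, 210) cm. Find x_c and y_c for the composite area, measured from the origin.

x_c = 140.00 cm, y_c = 110.99 cm

bottom flange: A = 280 × 20 = 5600.00, centroid at (140.00, 10.00).
web: A = 8 × 190 = 1520.00, centroid at (140.00, 115.00).
top flange: A = 210 × 24 = 5040.00, centroid at (140.00, 222.00).
ΣA = 12160.00 cm², ΣAx_c = 1702400.00 cm³, ΣAy_c = 1349680.00 cm³.
x_c = 1702400.00/12160.00 = 140.00 cm; y_c = 1349680.00/12160.00 = 110.99 cm.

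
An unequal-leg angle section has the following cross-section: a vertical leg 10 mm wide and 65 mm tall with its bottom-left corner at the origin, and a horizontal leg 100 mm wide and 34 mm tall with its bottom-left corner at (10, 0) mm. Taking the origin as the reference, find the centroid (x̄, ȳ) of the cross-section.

x̄ = 51.17 mm, ȳ = 19.49 mm

vertical leg: A = 10 × 65 = 650.00, centroid at (5.00, 32.50).
horizontal leg: A = 100 × 34 = 3400.00, centroid at (60.00, 17.00).
ΣA = 4050.00 mm²
ΣAx̄ = (650.00)(5.00) + (3400.00)(60.00) = 207250.00 mm³
ΣAȳ = (650.00)(32.50) + (3400.00)(17.00) = 78925.00 mm³
x̄ = 207250.00 / 4050.00 = 51.17 mm
ȳ = 78925.00 / 4050.00 = 19.49 mm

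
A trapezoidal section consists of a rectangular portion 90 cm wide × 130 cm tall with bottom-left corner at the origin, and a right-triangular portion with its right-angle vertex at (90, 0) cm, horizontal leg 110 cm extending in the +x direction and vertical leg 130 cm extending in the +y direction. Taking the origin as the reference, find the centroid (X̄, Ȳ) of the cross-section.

X̄ = 75.98 cm, Ȳ = 56.78 cm

Part | A | x̄ᵢ | ȳᵢ | A·x̄ᵢ | A·ȳᵢ
rectangular portion | 11700.00 | 45.00 | 65.00 | 526500.00 | 760500.00
triangular portion | 7150.00 | 126.67 | 43.33 | 905666.67 | 309833.33
Σ | 18850.00 |  |  | 1432166.67 | 1070333.33
X̄ = 1432166.67 / 18850.00 = 75.98 cm
Ȳ = 1070333.33 / 18850.00 = 56.78 cm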